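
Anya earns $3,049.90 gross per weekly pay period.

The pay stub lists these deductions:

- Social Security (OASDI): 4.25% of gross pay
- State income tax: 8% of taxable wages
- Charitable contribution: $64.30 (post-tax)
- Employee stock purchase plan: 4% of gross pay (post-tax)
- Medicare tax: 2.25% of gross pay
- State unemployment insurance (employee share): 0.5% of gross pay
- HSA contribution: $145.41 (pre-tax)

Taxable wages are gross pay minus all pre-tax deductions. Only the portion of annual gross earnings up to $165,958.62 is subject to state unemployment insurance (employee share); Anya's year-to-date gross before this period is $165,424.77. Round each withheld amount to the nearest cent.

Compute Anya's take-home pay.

HSA contribution: $145.41
Taxable wages = $3,049.90 − $145.41 = $2,904.49
State income tax: $2,904.49 × 0.08 = $232.36
State unemployment insurance (employee share): only $165,958.62 − $165,424.77 = $533.85 of this check is subject → $533.85 × 0.005 = $2.67
Social Security (OASDI): $3,049.90 × 0.0425 = $129.62
Medicare tax: $3,049.90 × 0.0225 = $68.62
Charitable contribution: $64.30
Employee stock purchase plan: $3,049.90 × 0.04 = $122.00
Total deductions = $145.41 + $232.36 + $2.67 + $129.62 + $68.62 + $64.30 + $122.00 = $764.98
Net pay = $3,049.90 − $764.98 = $2,284.92

$2,284.92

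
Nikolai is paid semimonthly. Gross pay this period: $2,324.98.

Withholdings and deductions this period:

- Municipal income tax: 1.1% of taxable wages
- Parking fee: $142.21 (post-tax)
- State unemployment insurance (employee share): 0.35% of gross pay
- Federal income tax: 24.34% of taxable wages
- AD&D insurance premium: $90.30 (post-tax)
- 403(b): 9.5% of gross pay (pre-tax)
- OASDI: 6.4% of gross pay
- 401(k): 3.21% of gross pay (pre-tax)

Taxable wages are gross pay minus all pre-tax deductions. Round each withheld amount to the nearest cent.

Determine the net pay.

401(k): $2,324.98 × 0.0321 = $74.63
403(b): $2,324.98 × 0.095 = $220.87
Pre-tax total = $74.63 + $220.87 = $295.50
Taxable wages = $2,324.98 − $295.50 = $2,029.48
Municipal income tax: $2,029.48 × 0.011 = $22.32
Federal income tax: $2,029.48 × 0.2434 = $493.98
OASDI: $2,324.98 × 0.064 = $148.80
State unemployment insurance (employee share): $2,324.98 × 0.0035 = $8.14
AD&D insurance premium: $90.30
Parking fee: $142.21
Total deductions = $74.63 + $220.87 + $22.32 + $493.98 + $148.80 + $8.14 + $90.30 + $142.21 = $1,201.25
Net pay = $2,324.98 − $1,201.25 = $1,123.73

$1,123.73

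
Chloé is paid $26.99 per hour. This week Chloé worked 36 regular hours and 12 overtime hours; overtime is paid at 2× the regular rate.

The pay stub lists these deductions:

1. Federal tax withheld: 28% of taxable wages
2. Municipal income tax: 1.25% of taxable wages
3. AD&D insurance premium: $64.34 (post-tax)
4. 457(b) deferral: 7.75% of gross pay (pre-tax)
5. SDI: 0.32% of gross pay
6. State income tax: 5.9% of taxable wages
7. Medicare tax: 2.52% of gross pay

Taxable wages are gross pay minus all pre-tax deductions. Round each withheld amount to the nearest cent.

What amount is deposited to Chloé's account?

Regular pay: 36 × $26.99 = $971.64
Overtime pay: 12 × $26.99 × 2 = $647.76
Gross pay = $971.64 + $647.76 = $1,619.40
457(b) deferral: $1,619.40 × 0.0775 = $125.50
Taxable wages = $1,619.40 − $125.50 = $1,493.90
State income tax: $1,493.90 × 0.059 = $88.14
Federal tax withheld: $1,493.90 × 0.28 = $418.29
Municipal income tax: $1,493.90 × 0.0125 = $18.67
Medicare tax: $1,619.40 × 0.0252 = $40.81
SDI: $1,619.40 × 0.0032 = $5.18
AD&D insurance premium: $64.34
Total deductions = $125.50 + $88.14 + $418.29 + $18.67 + $40.81 + $5.18 + $64.34 = $760.93
Net pay = $1,619.40 − $760.93 = $858.47

$858.47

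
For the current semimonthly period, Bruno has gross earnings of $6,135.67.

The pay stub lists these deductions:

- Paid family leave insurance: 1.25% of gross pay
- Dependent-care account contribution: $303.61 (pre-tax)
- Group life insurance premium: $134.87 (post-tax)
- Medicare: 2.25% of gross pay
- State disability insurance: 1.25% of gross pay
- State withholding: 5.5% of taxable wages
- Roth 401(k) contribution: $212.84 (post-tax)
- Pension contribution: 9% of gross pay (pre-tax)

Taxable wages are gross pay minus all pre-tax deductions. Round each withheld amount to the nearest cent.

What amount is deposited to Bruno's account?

Pension contribution: $6,135.67 × 0.09 = $552.21
Dependent-care account contribution: $303.61
Pre-tax total = $552.21 + $303.61 = $855.82
Taxable wages = $6,135.67 − $855.82 = $5,279.85
State withholding: $5,279.85 × 0.055 = $290.39
Medicare: $6,135.67 × 0.0225 = $138.05
State disability insurance: $6,135.67 × 0.0125 = $76.70
Paid family leave insurance: $6,135.67 × 0.0125 = $76.70
Roth 401(k) contribution: $212.84
Group life insurance premium: $134.87
Total deductions = $552.21 + $303.61 + $290.39 + $138.05 + $76.70 + $76.70 + $212.84 + $134.87 = $1,785.37
Net pay = $6,135.67 − $1,785.37 = $4,350.30

$4,350.30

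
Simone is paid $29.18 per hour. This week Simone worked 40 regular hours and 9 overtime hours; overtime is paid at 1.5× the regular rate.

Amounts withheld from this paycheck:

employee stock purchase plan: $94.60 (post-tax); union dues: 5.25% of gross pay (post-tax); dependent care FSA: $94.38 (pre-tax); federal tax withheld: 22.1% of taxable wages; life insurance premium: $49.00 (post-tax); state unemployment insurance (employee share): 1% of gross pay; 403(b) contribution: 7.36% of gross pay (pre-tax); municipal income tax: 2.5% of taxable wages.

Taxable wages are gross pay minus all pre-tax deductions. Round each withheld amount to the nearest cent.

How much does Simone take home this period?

$778.12

Regular pay: 40 × $29.18 = $1,167.20
Overtime pay: 9 × $29.18 × 1.5 = $393.93
Gross pay = $1,167.20 + $393.93 = $1,561.13
Dependent care FSA: $94.38
403(b) contribution: $1,561.13 × 0.0736 = $114.90
Pre-tax total = $94.38 + $114.90 = $209.28
Taxable wages = $1,561.13 − $209.28 = $1,351.85
Federal tax withheld: $1,351.85 × 0.221 = $298.76
Municipal income tax: $1,351.85 × 0.025 = $33.80
State unemployment insurance (employee share): $1,561.13 × 0.01 = $15.61
Union dues: $1,561.13 × 0.0525 = $81.96
Employee stock purchase plan: $94.60
Life insurance premium: $49.00
Total deductions = $94.38 + $114.90 + $298.76 + $33.80 + $15.61 + $81.96 + $94.60 + $49.00 = $783.01
Net pay = $1,561.13 − $783.01 = $778.12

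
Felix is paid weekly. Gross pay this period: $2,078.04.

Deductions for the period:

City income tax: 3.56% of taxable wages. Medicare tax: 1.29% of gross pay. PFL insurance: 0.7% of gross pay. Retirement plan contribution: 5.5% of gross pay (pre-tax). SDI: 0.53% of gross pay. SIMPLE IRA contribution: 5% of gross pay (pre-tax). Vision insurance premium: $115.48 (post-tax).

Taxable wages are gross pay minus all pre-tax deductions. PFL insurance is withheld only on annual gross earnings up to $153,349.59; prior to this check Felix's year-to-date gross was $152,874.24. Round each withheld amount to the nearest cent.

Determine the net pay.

$1,637.01

SIMPLE IRA contribution: $2,078.04 × 0.05 = $103.90
Retirement plan contribution: $2,078.04 × 0.055 = $114.29
Pre-tax total = $103.90 + $114.29 = $218.19
Taxable wages = $2,078.04 − $218.19 = $1,859.85
City income tax: $1,859.85 × 0.0356 = $66.21
SDI: $2,078.04 × 0.0053 = $11.01
Medicare tax: $2,078.04 × 0.0129 = $26.81
PFL insurance: only $153,349.59 − $152,874.24 = $475.35 of this check is subject → $475.35 × 0.007 = $3.33
Vision insurance premium: $115.48
Total deductions = $103.90 + $114.29 + $66.21 + $11.01 + $26.81 + $3.33 + $115.48 = $441.03
Net pay = $2,078.04 − $441.03 = $1,637.01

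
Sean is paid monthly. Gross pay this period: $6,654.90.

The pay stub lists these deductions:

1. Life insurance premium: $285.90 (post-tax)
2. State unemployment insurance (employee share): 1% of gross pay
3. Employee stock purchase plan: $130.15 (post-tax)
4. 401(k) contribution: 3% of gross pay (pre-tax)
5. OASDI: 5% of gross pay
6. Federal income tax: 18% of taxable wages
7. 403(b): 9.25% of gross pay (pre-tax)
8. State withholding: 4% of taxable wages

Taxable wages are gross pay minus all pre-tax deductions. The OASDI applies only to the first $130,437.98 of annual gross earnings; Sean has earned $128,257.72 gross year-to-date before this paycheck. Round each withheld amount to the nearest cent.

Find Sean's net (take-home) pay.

$3,963.33

403(b): $6,654.90 × 0.0925 = $615.58
401(k) contribution: $6,654.90 × 0.03 = $199.65
Pre-tax total = $615.58 + $199.65 = $815.23
Taxable wages = $6,654.90 − $815.23 = $5,839.67
State withholding: $5,839.67 × 0.04 = $233.59
Federal income tax: $5,839.67 × 0.18 = $1,051.14
OASDI: only $130,437.98 − $128,257.72 = $2,180.26 of this check is subject → $2,180.26 × 0.05 = $109.01
State unemployment insurance (employee share): $6,654.90 × 0.01 = $66.55
Employee stock purchase plan: $130.15
Life insurance premium: $285.90
Total deductions = $615.58 + $199.65 + $233.59 + $1,051.14 + $109.01 + $66.55 + $130.15 + $285.90 = $2,691.57
Net pay = $6,654.90 − $2,691.57 = $3,963.33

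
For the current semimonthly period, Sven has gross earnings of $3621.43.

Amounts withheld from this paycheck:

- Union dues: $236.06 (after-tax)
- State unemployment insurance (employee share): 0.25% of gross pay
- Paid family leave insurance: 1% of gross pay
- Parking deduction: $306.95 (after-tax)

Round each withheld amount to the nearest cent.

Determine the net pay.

$3033.16

State unemployment insurance (employee share): $3621.43 × 0.0025 = $9.05
Paid family leave insurance: $3621.43 × 0.01 = $36.21
Union dues: $236.06
Parking deduction: $306.95
Total deductions = $9.05 + $36.21 + $236.06 + $306.95 = $588.27
Net pay = $3621.43 − $588.27 = $3033.16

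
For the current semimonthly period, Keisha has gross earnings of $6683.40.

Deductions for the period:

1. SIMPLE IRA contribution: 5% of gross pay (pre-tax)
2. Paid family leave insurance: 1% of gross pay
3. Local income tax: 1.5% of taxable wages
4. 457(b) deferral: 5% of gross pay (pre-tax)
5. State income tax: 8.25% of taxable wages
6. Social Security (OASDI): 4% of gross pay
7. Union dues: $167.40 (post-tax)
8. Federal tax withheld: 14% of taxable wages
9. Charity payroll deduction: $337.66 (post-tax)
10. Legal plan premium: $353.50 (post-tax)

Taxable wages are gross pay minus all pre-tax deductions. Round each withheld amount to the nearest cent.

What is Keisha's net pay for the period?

457(b) deferral: $6683.40 × 0.05 = $334.17
SIMPLE IRA contribution: $6683.40 × 0.05 = $334.17
Pre-tax total = $334.17 + $334.17 = $668.34
Taxable wages = $6683.40 − $668.34 = $6015.06
Local income tax: $6015.06 × 0.015 = $90.23
Federal tax withheld: $6015.06 × 0.14 = $842.11
State income tax: $6015.06 × 0.0825 = $496.24
Social Security (OASDI): $6683.40 × 0.04 = $267.34
Paid family leave insurance: $6683.40 × 0.01 = $66.83
Union dues: $167.40
Legal plan premium: $353.50
Charity payroll deduction: $337.66
Total deductions = $334.17 + $334.17 + $90.23 + $842.11 + $496.24 + $267.34 + $66.83 + $167.40 + $353.50 + $337.66 = $3289.65
Net pay = $6683.40 − $3289.65 = $3393.75

$3393.75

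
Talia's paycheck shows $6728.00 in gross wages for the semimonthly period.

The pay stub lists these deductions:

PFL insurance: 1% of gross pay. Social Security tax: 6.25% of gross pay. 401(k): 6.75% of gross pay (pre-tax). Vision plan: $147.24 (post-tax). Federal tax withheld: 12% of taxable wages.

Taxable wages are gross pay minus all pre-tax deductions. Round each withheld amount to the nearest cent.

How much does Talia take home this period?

$4885.98

401(k): $6728.00 × 0.0675 = $454.14
Taxable wages = $6728.00 − $454.14 = $6273.86
Federal tax withheld: $6273.86 × 0.12 = $752.86
PFL insurance: $6728.00 × 0.01 = $67.28
Social Security tax: $6728.00 × 0.0625 = $420.50
Vision plan: $147.24
Total deductions = $454.14 + $752.86 + $67.28 + $420.50 + $147.24 = $1842.02
Net pay = $6728.00 − $1842.02 = $4885.98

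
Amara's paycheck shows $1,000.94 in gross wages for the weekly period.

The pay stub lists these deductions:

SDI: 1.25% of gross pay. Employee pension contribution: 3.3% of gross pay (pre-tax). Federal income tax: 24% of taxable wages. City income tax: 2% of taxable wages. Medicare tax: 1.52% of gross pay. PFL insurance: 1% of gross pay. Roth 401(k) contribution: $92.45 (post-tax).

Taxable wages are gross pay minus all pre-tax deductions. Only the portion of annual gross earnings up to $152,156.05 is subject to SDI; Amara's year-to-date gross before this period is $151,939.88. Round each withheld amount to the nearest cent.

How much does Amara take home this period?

Employee pension contribution: $1,000.94 × 0.033 = $33.03
Taxable wages = $1,000.94 − $33.03 = $967.91
Federal income tax: $967.91 × 0.24 = $232.30
City income tax: $967.91 × 0.02 = $19.36
Medicare tax: $1,000.94 × 0.0152 = $15.21
SDI: only $152,156.05 − $151,939.88 = $216.17 of this check is subject → $216.17 × 0.0125 = $2.70
PFL insurance: $1,000.94 × 0.01 = $10.01
Roth 401(k) contribution: $92.45
Total deductions = $33.03 + $232.30 + $19.36 + $15.21 + $2.70 + $10.01 + $92.45 = $405.06
Net pay = $1,000.94 − $405.06 = $595.88

$595.88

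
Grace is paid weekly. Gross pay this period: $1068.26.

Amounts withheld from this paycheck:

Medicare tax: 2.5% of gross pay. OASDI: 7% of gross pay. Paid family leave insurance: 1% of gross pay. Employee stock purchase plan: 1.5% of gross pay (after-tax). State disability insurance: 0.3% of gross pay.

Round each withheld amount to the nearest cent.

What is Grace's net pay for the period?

$936.87

State disability insurance: $1068.26 × 0.003 = $3.20
OASDI: $1068.26 × 0.07 = $74.78
Medicare tax: $1068.26 × 0.025 = $26.71
Paid family leave insurance: $1068.26 × 0.01 = $10.68
Employee stock purchase plan: $1068.26 × 0.015 = $16.02
Total deductions = $3.20 + $74.78 + $26.71 + $10.68 + $16.02 = $131.39
Net pay = $1068.26 − $131.39 = $936.87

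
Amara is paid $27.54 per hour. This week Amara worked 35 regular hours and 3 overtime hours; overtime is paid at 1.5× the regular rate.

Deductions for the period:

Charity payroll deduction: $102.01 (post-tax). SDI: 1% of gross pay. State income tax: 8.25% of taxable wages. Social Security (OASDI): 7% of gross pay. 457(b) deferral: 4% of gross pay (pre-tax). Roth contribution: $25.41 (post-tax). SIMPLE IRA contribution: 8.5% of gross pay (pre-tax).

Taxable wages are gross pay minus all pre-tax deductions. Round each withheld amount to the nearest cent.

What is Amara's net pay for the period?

Regular pay: 35 × $27.54 = $963.90
Overtime pay: 3 × $27.54 × 1.5 = $123.93
Gross pay = $963.90 + $123.93 = $1087.83
457(b) deferral: $1087.83 × 0.04 = $43.51
SIMPLE IRA contribution: $1087.83 × 0.085 = $92.47
Pre-tax total = $43.51 + $92.47 = $135.98
Taxable wages = $1087.83 − $135.98 = $951.85
State income tax: $951.85 × 0.0825 = $78.53
Social Security (OASDI): $1087.83 × 0.07 = $76.15
SDI: $1087.83 × 0.01 = $10.88
Roth contribution: $25.41
Charity payroll deduction: $102.01
Total deductions = $43.51 + $92.47 + $78.53 + $76.15 + $10.88 + $25.41 + $102.01 = $428.96
Net pay = $1087.83 − $428.96 = $658.87

$658.87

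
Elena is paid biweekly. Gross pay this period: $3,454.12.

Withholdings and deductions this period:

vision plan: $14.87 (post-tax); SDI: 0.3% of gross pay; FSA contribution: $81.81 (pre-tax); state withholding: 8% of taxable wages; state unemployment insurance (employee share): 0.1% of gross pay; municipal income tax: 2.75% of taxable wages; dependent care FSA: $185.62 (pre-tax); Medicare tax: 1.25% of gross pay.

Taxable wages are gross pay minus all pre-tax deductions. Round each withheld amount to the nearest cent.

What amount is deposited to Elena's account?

$2,772.26

FSA contribution: $81.81
Dependent care FSA: $185.62
Pre-tax total = $81.81 + $185.62 = $267.43
Taxable wages = $3,454.12 − $267.43 = $3,186.69
Municipal income tax: $3,186.69 × 0.0275 = $87.63
State withholding: $3,186.69 × 0.08 = $254.94
State unemployment insurance (employee share): $3,454.12 × 0.001 = $3.45
Medicare tax: $3,454.12 × 0.0125 = $43.18
SDI: $3,454.12 × 0.003 = $10.36
Vision plan: $14.87
Total deductions = $81.81 + $185.62 + $87.63 + $254.94 + $3.45 + $43.18 + $10.36 + $14.87 = $681.86
Net pay = $3,454.12 − $681.86 = $2,772.26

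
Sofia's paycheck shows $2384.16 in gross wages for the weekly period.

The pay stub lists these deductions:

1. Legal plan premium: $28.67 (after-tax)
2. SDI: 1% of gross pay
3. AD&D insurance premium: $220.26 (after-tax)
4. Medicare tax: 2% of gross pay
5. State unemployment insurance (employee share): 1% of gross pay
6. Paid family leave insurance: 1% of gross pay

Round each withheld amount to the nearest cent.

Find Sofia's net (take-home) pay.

Medicare tax: $2384.16 × 0.02 = $47.68
SDI: $2384.16 × 0.01 = $23.84
Paid family leave insurance: $2384.16 × 0.01 = $23.84
State unemployment insurance (employee share): $2384.16 × 0.01 = $23.84
Legal plan premium: $28.67
AD&D insurance premium: $220.26
Total deductions = $47.68 + $23.84 + $23.84 + $23.84 + $28.67 + $220.26 = $368.13
Net pay = $2384.16 − $368.13 = $2016.03

$2016.03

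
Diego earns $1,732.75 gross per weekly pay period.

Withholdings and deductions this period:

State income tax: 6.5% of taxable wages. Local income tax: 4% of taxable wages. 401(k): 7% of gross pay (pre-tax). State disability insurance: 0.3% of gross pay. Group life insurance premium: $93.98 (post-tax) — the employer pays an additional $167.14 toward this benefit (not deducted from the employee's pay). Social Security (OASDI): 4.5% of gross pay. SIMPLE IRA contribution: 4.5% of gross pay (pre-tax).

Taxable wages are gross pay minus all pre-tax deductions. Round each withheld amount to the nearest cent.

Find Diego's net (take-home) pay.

$1,195.32

401(k): $1,732.75 × 0.07 = $121.29
SIMPLE IRA contribution: $1,732.75 × 0.045 = $77.97
Pre-tax total = $121.29 + $77.97 = $199.26
Taxable wages = $1,732.75 − $199.26 = $1,533.49
Local income tax: $1,533.49 × 0.04 = $61.34
State income tax: $1,533.49 × 0.065 = $99.68
Social Security (OASDI): $1,732.75 × 0.045 = $77.97
State disability insurance: $1,732.75 × 0.003 = $5.20
Group life insurance premium: $93.98
(Employer's $167.14 toward group life insurance premium is not withheld from the employee.)
Total deductions = $121.29 + $77.97 + $61.34 + $99.68 + $77.97 + $5.20 + $93.98 = $537.43
Net pay = $1,732.75 − $537.43 = $1,195.32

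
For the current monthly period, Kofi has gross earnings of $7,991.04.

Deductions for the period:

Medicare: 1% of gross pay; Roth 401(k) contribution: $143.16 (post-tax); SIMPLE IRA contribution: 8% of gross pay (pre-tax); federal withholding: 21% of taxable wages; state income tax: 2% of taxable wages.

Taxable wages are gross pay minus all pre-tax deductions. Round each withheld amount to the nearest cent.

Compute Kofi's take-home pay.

SIMPLE IRA contribution: $7,991.04 × 0.08 = $639.28
Taxable wages = $7,991.04 − $639.28 = $7,351.76
State income tax: $7,351.76 × 0.02 = $147.04
Federal withholding: $7,351.76 × 0.21 = $1,543.87
Medicare: $7,991.04 × 0.01 = $79.91
Roth 401(k) contribution: $143.16
Total deductions = $639.28 + $147.04 + $1,543.87 + $79.91 + $143.16 = $2,553.26
Net pay = $7,991.04 − $2,553.26 = $5,437.78

$5,437.78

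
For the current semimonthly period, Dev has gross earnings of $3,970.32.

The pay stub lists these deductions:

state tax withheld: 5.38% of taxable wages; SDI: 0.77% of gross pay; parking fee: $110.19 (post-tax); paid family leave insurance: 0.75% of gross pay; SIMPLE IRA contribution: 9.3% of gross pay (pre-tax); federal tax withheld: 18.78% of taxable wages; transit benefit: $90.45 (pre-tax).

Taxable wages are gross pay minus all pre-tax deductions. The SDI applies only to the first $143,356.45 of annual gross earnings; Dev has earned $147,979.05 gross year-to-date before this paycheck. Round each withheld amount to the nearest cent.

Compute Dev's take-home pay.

SIMPLE IRA contribution: $3,970.32 × 0.093 = $369.24
Transit benefit: $90.45
Pre-tax total = $369.24 + $90.45 = $459.69
Taxable wages = $3,970.32 − $459.69 = $3,510.63
Federal tax withheld: $3,510.63 × 0.1878 = $659.30
State tax withheld: $3,510.63 × 0.0538 = $188.87
Paid family leave insurance: $3,970.32 × 0.0075 = $29.78
SDI: annual cap $143,356.45 already reached (YTD $147,979.05), so $0.00
Parking fee: $110.19
Total deductions = $369.24 + $90.45 + $659.30 + $188.87 + $29.78 + $0.00 + $110.19 = $1,447.83
Net pay = $3,970.32 − $1,447.83 = $2,522.49

$2,522.49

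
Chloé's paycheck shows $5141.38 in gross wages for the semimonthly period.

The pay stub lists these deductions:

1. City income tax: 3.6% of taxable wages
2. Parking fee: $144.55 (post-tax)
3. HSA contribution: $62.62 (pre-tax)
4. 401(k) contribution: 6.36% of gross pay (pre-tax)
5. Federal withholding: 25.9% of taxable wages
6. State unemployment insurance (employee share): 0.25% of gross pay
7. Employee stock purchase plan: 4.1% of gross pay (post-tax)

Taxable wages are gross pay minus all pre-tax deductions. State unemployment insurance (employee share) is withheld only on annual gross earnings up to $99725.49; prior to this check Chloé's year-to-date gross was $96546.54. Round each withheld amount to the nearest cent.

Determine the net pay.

HSA contribution: $62.62
401(k) contribution: $5141.38 × 0.0636 = $326.99
Pre-tax total = $62.62 + $326.99 = $389.61
Taxable wages = $5141.38 − $389.61 = $4751.77
City income tax: $4751.77 × 0.036 = $171.06
Federal withholding: $4751.77 × 0.259 = $1230.71
State unemployment insurance (employee share): only $99725.49 − $96546.54 = $3178.95 of this check is subject → $3178.95 × 0.0025 = $7.95
Parking fee: $144.55
Employee stock purchase plan: $5141.38 × 0.041 = $210.80
Total deductions = $62.62 + $326.99 + $171.06 + $1230.71 + $7.95 + $144.55 + $210.80 = $2154.68
Net pay = $5141.38 − $2154.68 = $2986.70

$2986.70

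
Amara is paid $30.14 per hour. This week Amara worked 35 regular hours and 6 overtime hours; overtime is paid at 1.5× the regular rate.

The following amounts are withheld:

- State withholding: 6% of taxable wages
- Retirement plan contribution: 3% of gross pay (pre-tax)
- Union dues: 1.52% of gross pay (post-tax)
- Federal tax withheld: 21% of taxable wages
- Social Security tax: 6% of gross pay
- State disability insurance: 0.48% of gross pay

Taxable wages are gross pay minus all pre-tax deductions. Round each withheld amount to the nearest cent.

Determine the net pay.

$832.96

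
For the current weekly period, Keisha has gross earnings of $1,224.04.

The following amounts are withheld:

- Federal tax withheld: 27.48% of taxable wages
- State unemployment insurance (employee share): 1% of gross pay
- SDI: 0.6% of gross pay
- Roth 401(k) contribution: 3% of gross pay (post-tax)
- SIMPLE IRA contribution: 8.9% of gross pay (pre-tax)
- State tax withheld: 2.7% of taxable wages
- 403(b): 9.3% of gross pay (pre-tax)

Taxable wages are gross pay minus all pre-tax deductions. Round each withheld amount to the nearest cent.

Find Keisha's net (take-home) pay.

$642.78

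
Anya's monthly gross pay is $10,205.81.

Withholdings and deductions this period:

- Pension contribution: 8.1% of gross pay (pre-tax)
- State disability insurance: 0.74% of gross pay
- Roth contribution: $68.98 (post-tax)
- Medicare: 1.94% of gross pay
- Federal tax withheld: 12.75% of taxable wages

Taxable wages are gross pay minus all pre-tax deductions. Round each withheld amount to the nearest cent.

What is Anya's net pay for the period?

$7,840.81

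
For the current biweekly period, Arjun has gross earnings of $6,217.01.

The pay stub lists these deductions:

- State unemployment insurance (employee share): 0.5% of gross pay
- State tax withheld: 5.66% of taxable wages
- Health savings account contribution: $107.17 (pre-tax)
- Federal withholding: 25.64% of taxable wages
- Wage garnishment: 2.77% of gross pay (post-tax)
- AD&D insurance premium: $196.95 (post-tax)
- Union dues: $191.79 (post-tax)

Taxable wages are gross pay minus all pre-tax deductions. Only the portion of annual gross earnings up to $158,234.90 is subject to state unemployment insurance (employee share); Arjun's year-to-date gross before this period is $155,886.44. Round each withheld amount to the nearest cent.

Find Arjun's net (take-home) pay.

$3,624.77

Health savings account contribution: $107.17
Taxable wages = $6,217.01 − $107.17 = $6,109.84
Federal withholding: $6,109.84 × 0.2564 = $1,566.56
State tax withheld: $6,109.84 × 0.0566 = $345.82
State unemployment insurance (employee share): only $158,234.90 − $155,886.44 = $2,348.46 of this check is subject → $2,348.46 × 0.005 = $11.74
AD&D insurance premium: $196.95
Wage garnishment: $6,217.01 × 0.0277 = $172.21
Union dues: $191.79
Total deductions = $107.17 + $1,566.56 + $345.82 + $11.74 + $196.95 + $172.21 + $191.79 = $2,592.24
Net pay = $6,217.01 − $2,592.24 = $3,624.77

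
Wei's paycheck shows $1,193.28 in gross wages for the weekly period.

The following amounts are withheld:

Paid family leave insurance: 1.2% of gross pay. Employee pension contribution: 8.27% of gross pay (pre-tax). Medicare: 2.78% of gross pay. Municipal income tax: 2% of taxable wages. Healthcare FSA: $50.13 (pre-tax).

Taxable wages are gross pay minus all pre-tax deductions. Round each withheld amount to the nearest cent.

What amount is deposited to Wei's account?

$976.09

Healthcare FSA: $50.13
Employee pension contribution: $1,193.28 × 0.0827 = $98.68
Pre-tax total = $50.13 + $98.68 = $148.81
Taxable wages = $1,193.28 − $148.81 = $1,044.47
Municipal income tax: $1,044.47 × 0.02 = $20.89
Paid family leave insurance: $1,193.28 × 0.012 = $14.32
Medicare: $1,193.28 × 0.0278 = $33.17
Total deductions = $50.13 + $98.68 + $20.89 + $14.32 + $33.17 = $217.19
Net pay = $1,193.28 − $217.19 = $976.09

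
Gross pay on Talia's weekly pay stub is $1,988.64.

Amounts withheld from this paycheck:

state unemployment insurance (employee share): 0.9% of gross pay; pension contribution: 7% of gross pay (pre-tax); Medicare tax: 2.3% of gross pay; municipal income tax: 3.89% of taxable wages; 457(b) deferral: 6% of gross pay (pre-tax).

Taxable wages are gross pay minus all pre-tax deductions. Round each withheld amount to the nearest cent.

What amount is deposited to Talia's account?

$1,599.18

Pension contribution: $1,988.64 × 0.07 = $139.20
457(b) deferral: $1,988.64 × 0.06 = $119.32
Pre-tax total = $139.20 + $119.32 = $258.52
Taxable wages = $1,988.64 − $258.52 = $1,730.12
Municipal income tax: $1,730.12 × 0.0389 = $67.30
Medicare tax: $1,988.64 × 0.023 = $45.74
State unemployment insurance (employee share): $1,988.64 × 0.009 = $17.90
Total deductions = $139.20 + $119.32 + $67.30 + $45.74 + $17.90 = $389.46
Net pay = $1,988.64 − $389.46 = $1,599.18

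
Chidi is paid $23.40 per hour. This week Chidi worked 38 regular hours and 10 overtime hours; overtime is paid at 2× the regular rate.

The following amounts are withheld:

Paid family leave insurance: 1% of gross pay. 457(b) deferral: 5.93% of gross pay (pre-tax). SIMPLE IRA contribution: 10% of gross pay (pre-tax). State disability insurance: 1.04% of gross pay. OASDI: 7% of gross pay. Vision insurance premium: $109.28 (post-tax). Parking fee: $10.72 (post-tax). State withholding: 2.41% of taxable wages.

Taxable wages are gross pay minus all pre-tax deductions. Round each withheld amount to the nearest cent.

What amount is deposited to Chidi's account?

$870.82

Regular pay: 38 × $23.40 = $889.20
Overtime pay: 10 × $23.40 × 2 = $468.00
Gross pay = $889.20 + $468.00 = $1,357.20
SIMPLE IRA contribution: $1,357.20 × 0.1 = $135.72
457(b) deferral: $1,357.20 × 0.0593 = $80.48
Pre-tax total = $135.72 + $80.48 = $216.20
Taxable wages = $1,357.20 − $216.20 = $1,141.00
State withholding: $1,141.00 × 0.0241 = $27.50
Paid family leave insurance: $1,357.20 × 0.01 = $13.57
OASDI: $1,357.20 × 0.07 = $95.00
State disability insurance: $1,357.20 × 0.0104 = $14.11
Parking fee: $10.72
Vision insurance premium: $109.28
Total deductions = $135.72 + $80.48 + $27.50 + $13.57 + $95.00 + $14.11 + $10.72 + $109.28 = $486.38
Net pay = $1,357.20 − $486.38 = $870.82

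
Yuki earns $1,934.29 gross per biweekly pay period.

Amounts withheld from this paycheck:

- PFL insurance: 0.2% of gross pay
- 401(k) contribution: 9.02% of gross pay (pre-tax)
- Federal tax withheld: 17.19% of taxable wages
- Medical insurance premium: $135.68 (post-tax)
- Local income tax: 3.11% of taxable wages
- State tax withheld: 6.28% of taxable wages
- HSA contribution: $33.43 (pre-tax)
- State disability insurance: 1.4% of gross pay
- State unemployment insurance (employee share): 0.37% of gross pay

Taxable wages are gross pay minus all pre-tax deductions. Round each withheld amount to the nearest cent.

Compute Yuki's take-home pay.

401(k) contribution: $1,934.29 × 0.0902 = $174.47
HSA contribution: $33.43
Pre-tax total = $174.47 + $33.43 = $207.90
Taxable wages = $1,934.29 − $207.90 = $1,726.39
Local income tax: $1,726.39 × 0.0311 = $53.69
State tax withheld: $1,726.39 × 0.0628 = $108.42
Federal tax withheld: $1,726.39 × 0.1719 = $296.77
State unemployment insurance (employee share): $1,934.29 × 0.0037 = $7.16
PFL insurance: $1,934.29 × 0.002 = $3.87
State disability insurance: $1,934.29 × 0.014 = $27.08
Medical insurance premium: $135.68
Total deductions = $174.47 + $33.43 + $53.69 + $108.42 + $296.77 + $7.16 + $3.87 + $27.08 + $135.68 = $840.57
Net pay = $1,934.29 − $840.57 = $1,093.72

$1,093.72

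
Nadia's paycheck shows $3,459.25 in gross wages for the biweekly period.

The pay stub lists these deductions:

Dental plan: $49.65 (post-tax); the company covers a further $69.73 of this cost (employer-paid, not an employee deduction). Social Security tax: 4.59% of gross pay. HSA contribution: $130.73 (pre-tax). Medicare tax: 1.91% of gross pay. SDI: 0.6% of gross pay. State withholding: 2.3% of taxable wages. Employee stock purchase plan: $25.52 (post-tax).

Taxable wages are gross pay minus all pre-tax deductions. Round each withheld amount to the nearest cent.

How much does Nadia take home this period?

HSA contribution: $130.73
Taxable wages = $3,459.25 − $130.73 = $3,328.52
State withholding: $3,328.52 × 0.023 = $76.56
Social Security tax: $3,459.25 × 0.0459 = $158.78
Medicare tax: $3,459.25 × 0.0191 = $66.07
SDI: $3,459.25 × 0.006 = $20.76
Dental plan: $49.65
Employee stock purchase plan: $25.52
(Employer's $69.73 toward dental plan is not withheld from the employee.)
Total deductions = $130.73 + $76.56 + $158.78 + $66.07 + $20.76 + $49.65 + $25.52 = $528.07
Net pay = $3,459.25 − $528.07 = $2,931.18

$2,931.18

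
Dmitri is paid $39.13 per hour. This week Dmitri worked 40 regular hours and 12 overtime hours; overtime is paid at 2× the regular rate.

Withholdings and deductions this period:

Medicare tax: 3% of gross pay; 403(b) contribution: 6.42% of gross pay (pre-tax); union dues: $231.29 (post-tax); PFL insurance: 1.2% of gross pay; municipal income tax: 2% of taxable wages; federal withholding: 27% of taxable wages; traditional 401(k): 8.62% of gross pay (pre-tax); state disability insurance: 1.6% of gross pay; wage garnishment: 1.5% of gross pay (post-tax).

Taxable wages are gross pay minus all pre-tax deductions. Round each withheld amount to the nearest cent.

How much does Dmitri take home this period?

Regular pay: 40 × $39.13 = $1,565.20
Overtime pay: 12 × $39.13 × 2 = $939.12
Gross pay = $1,565.20 + $939.12 = $2,504.32
Traditional 401(k): $2,504.32 × 0.0862 = $215.87
403(b) contribution: $2,504.32 × 0.0642 = $160.78
Pre-tax total = $215.87 + $160.78 = $376.65
Taxable wages = $2,504.32 − $376.65 = $2,127.67
Federal withholding: $2,127.67 × 0.27 = $574.47
Municipal income tax: $2,127.67 × 0.02 = $42.55
Medicare tax: $2,504.32 × 0.03 = $75.13
PFL insurance: $2,504.32 × 0.012 = $30.05
State disability insurance: $2,504.32 × 0.016 = $40.07
Union dues: $231.29
Wage garnishment: $2,504.32 × 0.015 = $37.56
Total deductions = $215.87 + $160.78 + $574.47 + $42.55 + $75.13 + $30.05 + $40.07 + $231.29 + $37.56 = $1,407.77
Net pay = $2,504.32 − $1,407.77 = $1,096.55

$1,096.55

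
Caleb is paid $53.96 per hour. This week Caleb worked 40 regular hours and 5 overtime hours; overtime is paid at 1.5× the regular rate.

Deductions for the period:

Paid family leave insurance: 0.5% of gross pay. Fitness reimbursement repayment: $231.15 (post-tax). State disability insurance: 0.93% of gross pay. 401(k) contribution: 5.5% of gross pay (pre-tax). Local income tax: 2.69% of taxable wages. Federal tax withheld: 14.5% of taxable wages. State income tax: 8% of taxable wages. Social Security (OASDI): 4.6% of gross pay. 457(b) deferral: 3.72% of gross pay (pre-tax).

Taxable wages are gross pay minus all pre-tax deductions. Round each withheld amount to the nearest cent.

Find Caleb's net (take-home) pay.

$1,354.96

Regular pay: 40 × $53.96 = $2,158.40
Overtime pay: 5 × $53.96 × 1.5 = $404.70
Gross pay = $2,158.40 + $404.70 = $2,563.10
401(k) contribution: $2,563.10 × 0.055 = $140.97
457(b) deferral: $2,563.10 × 0.0372 = $95.35
Pre-tax total = $140.97 + $95.35 = $236.32
Taxable wages = $2,563.10 − $236.32 = $2,326.78
Local income tax: $2,326.78 × 0.0269 = $62.59
Federal tax withheld: $2,326.78 × 0.145 = $337.38
State income tax: $2,326.78 × 0.08 = $186.14
State disability insurance: $2,563.10 × 0.0093 = $23.84
Paid family leave insurance: $2,563.10 × 0.005 = $12.82
Social Security (OASDI): $2,563.10 × 0.046 = $117.90
Fitness reimbursement repayment: $231.15
Total deductions = $140.97 + $95.35 + $62.59 + $337.38 + $186.14 + $23.84 + $12.82 + $117.90 + $231.15 = $1,208.14
Net pay = $2,563.10 − $1,208.14 = $1,354.96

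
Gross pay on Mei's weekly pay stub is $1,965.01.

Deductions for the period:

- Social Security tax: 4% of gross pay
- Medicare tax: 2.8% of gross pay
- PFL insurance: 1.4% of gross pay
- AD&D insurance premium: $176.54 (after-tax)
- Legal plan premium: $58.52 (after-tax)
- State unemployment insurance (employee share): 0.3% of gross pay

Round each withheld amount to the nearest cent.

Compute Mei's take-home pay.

Medicare tax: $1,965.01 × 0.028 = $55.02
Social Security tax: $1,965.01 × 0.04 = $78.60
PFL insurance: $1,965.01 × 0.014 = $27.51
State unemployment insurance (employee share): $1,965.01 × 0.003 = $5.90
Legal plan premium: $58.52
AD&D insurance premium: $176.54
Total deductions = $55.02 + $78.60 + $27.51 + $5.90 + $58.52 + $176.54 = $402.09
Net pay = $1,965.01 − $402.09 = $1,562.92

$1,562.92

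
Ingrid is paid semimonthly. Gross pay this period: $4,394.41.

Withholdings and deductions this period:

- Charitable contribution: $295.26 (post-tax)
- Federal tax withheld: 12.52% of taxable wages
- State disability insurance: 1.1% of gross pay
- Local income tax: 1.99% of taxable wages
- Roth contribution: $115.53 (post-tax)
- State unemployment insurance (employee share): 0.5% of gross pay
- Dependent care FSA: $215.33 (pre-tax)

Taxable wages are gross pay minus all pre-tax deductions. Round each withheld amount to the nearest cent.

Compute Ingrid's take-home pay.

$3,091.60

Dependent care FSA: $215.33
Taxable wages = $4,394.41 − $215.33 = $4,179.08
Federal tax withheld: $4,179.08 × 0.1252 = $523.22
Local income tax: $4,179.08 × 0.0199 = $83.16
State disability insurance: $4,394.41 × 0.011 = $48.34
State unemployment insurance (employee share): $4,394.41 × 0.005 = $21.97
Roth contribution: $115.53
Charitable contribution: $295.26
Total deductions = $215.33 + $523.22 + $83.16 + $48.34 + $21.97 + $115.53 + $295.26 = $1,302.81
Net pay = $4,394.41 − $1,302.81 = $3,091.60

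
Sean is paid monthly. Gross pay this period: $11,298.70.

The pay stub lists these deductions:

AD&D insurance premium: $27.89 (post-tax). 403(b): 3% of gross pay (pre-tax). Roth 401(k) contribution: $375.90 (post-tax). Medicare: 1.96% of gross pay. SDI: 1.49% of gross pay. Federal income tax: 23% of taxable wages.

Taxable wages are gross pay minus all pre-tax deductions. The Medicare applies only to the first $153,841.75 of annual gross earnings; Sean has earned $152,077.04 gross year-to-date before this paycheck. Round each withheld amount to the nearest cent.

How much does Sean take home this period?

403(b): $11,298.70 × 0.03 = $338.96
Taxable wages = $11,298.70 − $338.96 = $10,959.74
Federal income tax: $10,959.74 × 0.23 = $2,520.74
Medicare: only $153,841.75 − $152,077.04 = $1,764.71 of this check is subject → $1,764.71 × 0.0196 = $34.59
SDI: $11,298.70 × 0.0149 = $168.35
AD&D insurance premium: $27.89
Roth 401(k) contribution: $375.90
Total deductions = $338.96 + $2,520.74 + $34.59 + $168.35 + $27.89 + $375.90 = $3,466.43
Net pay = $11,298.70 − $3,466.43 = $7,832.27

$7,832.27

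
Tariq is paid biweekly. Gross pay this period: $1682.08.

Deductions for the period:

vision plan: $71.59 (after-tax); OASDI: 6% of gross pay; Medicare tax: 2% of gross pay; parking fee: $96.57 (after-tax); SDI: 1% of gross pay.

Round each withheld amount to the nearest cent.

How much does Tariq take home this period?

$1362.54

Medicare tax: $1682.08 × 0.02 = $33.64
OASDI: $1682.08 × 0.06 = $100.92
SDI: $1682.08 × 0.01 = $16.82
Vision plan: $71.59
Parking fee: $96.57
Total deductions = $33.64 + $100.92 + $16.82 + $71.59 + $96.57 = $319.54
Net pay = $1682.08 − $319.54 = $1362.54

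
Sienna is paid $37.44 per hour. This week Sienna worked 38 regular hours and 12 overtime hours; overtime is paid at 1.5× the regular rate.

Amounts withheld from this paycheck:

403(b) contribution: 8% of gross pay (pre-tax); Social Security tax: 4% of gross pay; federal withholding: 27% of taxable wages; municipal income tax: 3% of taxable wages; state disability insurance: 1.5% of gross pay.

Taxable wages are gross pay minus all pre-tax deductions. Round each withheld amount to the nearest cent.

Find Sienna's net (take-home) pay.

$1,234.91

Regular pay: 38 × $37.44 = $1,422.72
Overtime pay: 12 × $37.44 × 1.5 = $673.92
Gross pay = $1,422.72 + $673.92 = $2,096.64
403(b) contribution: $2,096.64 × 0.08 = $167.73
Taxable wages = $2,096.64 − $167.73 = $1,928.91
Municipal income tax: $1,928.91 × 0.03 = $57.87
Federal withholding: $1,928.91 × 0.27 = $520.81
Social Security tax: $2,096.64 × 0.04 = $83.87
State disability insurance: $2,096.64 × 0.015 = $31.45
Total deductions = $167.73 + $57.87 + $520.81 + $83.87 + $31.45 = $861.73
Net pay = $2,096.64 − $861.73 = $1,234.91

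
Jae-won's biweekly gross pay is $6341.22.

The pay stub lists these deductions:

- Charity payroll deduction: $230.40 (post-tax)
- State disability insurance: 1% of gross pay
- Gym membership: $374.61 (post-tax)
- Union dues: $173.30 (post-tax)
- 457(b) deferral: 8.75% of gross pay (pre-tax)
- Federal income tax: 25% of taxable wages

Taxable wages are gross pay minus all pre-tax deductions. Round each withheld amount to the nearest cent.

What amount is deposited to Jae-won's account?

457(b) deferral: $6341.22 × 0.0875 = $554.86
Taxable wages = $6341.22 − $554.86 = $5786.36
Federal income tax: $5786.36 × 0.25 = $1446.59
State disability insurance: $6341.22 × 0.01 = $63.41
Union dues: $173.30
Gym membership: $374.61
Charity payroll deduction: $230.40
Total deductions = $554.86 + $1446.59 + $63.41 + $173.30 + $374.61 + $230.40 = $2843.17
Net pay = $6341.22 − $2843.17 = $3498.05

$3498.05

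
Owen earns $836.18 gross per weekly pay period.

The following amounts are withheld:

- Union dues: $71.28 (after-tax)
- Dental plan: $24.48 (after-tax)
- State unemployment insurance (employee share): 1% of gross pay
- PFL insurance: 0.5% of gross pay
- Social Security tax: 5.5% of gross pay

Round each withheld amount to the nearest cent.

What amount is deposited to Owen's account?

$681.89

State unemployment insurance (employee share): $836.18 × 0.01 = $8.36
Social Security tax: $836.18 × 0.055 = $45.99
PFL insurance: $836.18 × 0.005 = $4.18
Union dues: $71.28
Dental plan: $24.48
Total deductions = $8.36 + $45.99 + $4.18 + $71.28 + $24.48 = $154.29
Net pay = $836.18 − $154.29 = $681.89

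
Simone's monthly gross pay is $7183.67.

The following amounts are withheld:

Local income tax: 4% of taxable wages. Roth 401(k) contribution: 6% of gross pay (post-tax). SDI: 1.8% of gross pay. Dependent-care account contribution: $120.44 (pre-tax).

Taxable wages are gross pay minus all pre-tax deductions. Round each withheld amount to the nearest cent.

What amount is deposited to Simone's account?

Dependent-care account contribution: $120.44
Taxable wages = $7183.67 − $120.44 = $7063.23
Local income tax: $7063.23 × 0.04 = $282.53
SDI: $7183.67 × 0.018 = $129.31
Roth 401(k) contribution: $7183.67 × 0.06 = $431.02
Total deductions = $120.44 + $282.53 + $129.31 + $431.02 = $963.30
Net pay = $7183.67 − $963.30 = $6220.37

$6220.37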